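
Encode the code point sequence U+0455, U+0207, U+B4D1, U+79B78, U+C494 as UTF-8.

U+0455: 2-byte form → D1 95.
U+0207: 2-byte form → C8 87.
U+B4D1: 3-byte form → EB 93 91.
U+79B78: 4-byte form → F1 B9 AD B8.
U+C494: 3-byte form → EC 92 94.
Concatenated (14 bytes): D1 95 C8 87 EB 93 91 F1 B9 AD B8 EC 92 94.

D1 95 C8 87 EB 93 91 F1 B9 AD B8 EC 92 94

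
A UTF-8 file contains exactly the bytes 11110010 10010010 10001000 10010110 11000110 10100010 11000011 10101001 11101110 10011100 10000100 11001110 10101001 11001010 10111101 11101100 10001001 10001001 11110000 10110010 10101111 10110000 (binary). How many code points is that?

Byte at offset 0: 0xF2 = 11110010 → 4-byte char (#1). Advance 4.
Byte at offset 4: 0xC6 = 11000110 → 2-byte char (#2). Advance 2.
Byte at offset 6: 0xC3 = 11000011 → 2-byte char (#3). Advance 2.
Byte at offset 8: 0xEE = 11101110 → 3-byte char (#4). Advance 3.
Byte at offset 11: 0xCE = 11001110 → 2-byte char (#5). Advance 2.
Byte at offset 13: 0xCA = 11001010 → 2-byte char (#6). Advance 2.
Byte at offset 15: 0xEC = 11101100 → 3-byte char (#7). Advance 3.
Byte at offset 18: 0xF0 = 11110000 → 4-byte char (#8). Advance 4.
Reached end at offset 22 after 8 code points.

8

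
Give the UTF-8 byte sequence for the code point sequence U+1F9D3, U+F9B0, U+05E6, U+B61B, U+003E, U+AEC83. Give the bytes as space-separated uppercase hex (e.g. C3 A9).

F0 9F A7 93 EF A6 B0 D7 A6 EB 98 9B 3E F2 AE B2 83

U+1F9D3: 4-byte form → F0 9F A7 93.
U+F9B0: 3-byte form → EF A6 B0.
U+05E6: 2-byte form → D7 A6.
U+B61B: 3-byte form → EB 98 9B.
U+003E: 1-byte form → 3E.
U+AEC83: 4-byte form → F2 AE B2 83.
Concatenated (17 bytes): F0 9F A7 93 EF A6 B0 D7 A6 EB 98 9B 3E F2 AE B2 83.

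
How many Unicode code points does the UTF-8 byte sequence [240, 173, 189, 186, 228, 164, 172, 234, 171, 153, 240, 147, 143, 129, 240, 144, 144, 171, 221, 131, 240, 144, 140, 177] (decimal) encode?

7

Byte at offset 0: 0xF0 = 11110000 → 4-byte char (#1). Advance 4.
Byte at offset 4: 0xE4 = 11100100 → 3-byte char (#2). Advance 3.
Byte at offset 7: 0xEA = 11101010 → 3-byte char (#3). Advance 3.
Byte at offset 10: 0xF0 = 11110000 → 4-byte char (#4). Advance 4.
Byte at offset 14: 0xF0 = 11110000 → 4-byte char (#5). Advance 4.
Byte at offset 18: 0xDD = 11011101 → 2-byte char (#6). Advance 2.
Byte at offset 20: 0xF0 = 11110000 → 4-byte char (#7). Advance 4.
Reached end at offset 24 after 7 code points.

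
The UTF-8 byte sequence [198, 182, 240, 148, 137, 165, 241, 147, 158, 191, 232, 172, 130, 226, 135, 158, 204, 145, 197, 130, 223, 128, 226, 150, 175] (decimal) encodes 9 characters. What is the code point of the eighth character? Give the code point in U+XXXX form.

U+07C0

Offset 0: leading byte 0xC6 = 11000110 → 2-byte char #1 = C6 B6.
Offset 2: leading byte 0xF0 = 11110000 → 4-byte char #2 = F0 94 89 A5.
Offset 6: leading byte 0xF1 = 11110001 → 4-byte char #3 = F1 93 9E BF.
Offset 10: leading byte 0xE8 = 11101000 → 3-byte char #4 = E8 AC 82.
Offset 13: leading byte 0xE2 = 11100010 → 3-byte char #5 = E2 87 9E.
Offset 16: leading byte 0xCC = 11001100 → 2-byte char #6 = CC 91.
Offset 18: leading byte 0xC5 = 11000101 → 2-byte char #7 = C5 82.
Offset 20: leading byte 0xDF = 11011111 → 2-byte char #8 = DF 80.
Leading byte 0xDF = 11011111 matches 110xxxxx → 2-byte sequence.
Byte 1: 0xDF = 11011111, payload 11111 (5 bits).
Byte 2: 0x80 = 10000000 (10xxxxxx ✓), payload 000000.
Concatenate: 11111000000 = 0x7C0 (11 bits → U+07C0).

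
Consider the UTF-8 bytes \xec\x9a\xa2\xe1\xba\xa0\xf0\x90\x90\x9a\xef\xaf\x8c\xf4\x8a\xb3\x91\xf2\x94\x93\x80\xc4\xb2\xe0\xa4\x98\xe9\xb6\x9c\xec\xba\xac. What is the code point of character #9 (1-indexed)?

U+9D9C

Offset 0: leading byte 0xEC = 11101100 → 3-byte char #1 = EC 9A A2.
Offset 3: leading byte 0xE1 = 11100001 → 3-byte char #2 = E1 BA A0.
Offset 6: leading byte 0xF0 = 11110000 → 4-byte char #3 = F0 90 90 9A.
Offset 10: leading byte 0xEF = 11101111 → 3-byte char #4 = EF AF 8C.
Offset 13: leading byte 0xF4 = 11110100 → 4-byte char #5 = F4 8A B3 91.
Offset 17: leading byte 0xF2 = 11110010 → 4-byte char #6 = F2 94 93 80.
Offset 21: leading byte 0xC4 = 11000100 → 2-byte char #7 = C4 B2.
Offset 23: leading byte 0xE0 = 11100000 → 3-byte char #8 = E0 A4 98.
Offset 26: leading byte 0xE9 = 11101001 → 3-byte char #9 = E9 B6 9C.
Leading byte 0xE9 = 11101001 matches 1110xxxx → 3-byte sequence.
Byte 1: 0xE9 = 11101001, payload 1001 (4 bits).
Byte 2: 0xB6 = 10110110 (10xxxxxx ✓), payload 110110.
Byte 3: 0x9C = 10011100 (10xxxxxx ✓), payload 011100.
Concatenate: 1001110110011100 = 0x9D9C (16 bits → U+9D9C).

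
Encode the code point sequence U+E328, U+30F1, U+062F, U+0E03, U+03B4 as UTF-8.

EE 8C A8 E3 83 B1 D8 AF E0 B8 83 CE B4

U+E328: 3-byte form → EE 8C A8.
U+30F1: 3-byte form → E3 83 B1.
U+062F: 2-byte form → D8 AF.
U+0E03: 3-byte form → E0 B8 83.
U+03B4: 2-byte form → CE B4.
Concatenated (13 bytes): EE 8C A8 E3 83 B1 D8 AF E0 B8 83 CE B4.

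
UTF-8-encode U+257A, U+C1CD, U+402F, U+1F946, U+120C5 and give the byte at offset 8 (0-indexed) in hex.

0xAF

U+257A → 3-byte form E2 95 BA at offsets 0–2.
U+C1CD → 3-byte form EC 87 8D at offsets 3–5.
U+402F → 3-byte form E4 80 AF at offsets 6–8.
Offset 8 falls in char 3's range; it's byte 3 of E4 80 AF = 0xAF.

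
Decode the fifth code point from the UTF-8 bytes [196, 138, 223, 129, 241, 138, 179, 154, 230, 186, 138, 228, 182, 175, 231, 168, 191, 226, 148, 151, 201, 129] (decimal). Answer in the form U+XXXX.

Offset 0: leading byte 0xC4 = 11000100 → 2-byte char #1 = C4 8A.
Offset 2: leading byte 0xDF = 11011111 → 2-byte char #2 = DF 81.
Offset 4: leading byte 0xF1 = 11110001 → 4-byte char #3 = F1 8A B3 9A.
Offset 8: leading byte 0xE6 = 11100110 → 3-byte char #4 = E6 BA 8A.
Offset 11: leading byte 0xE4 = 11100100 → 3-byte char #5 = E4 B6 AF.
Leading byte 0xE4 = 11100100 matches 1110xxxx → 3-byte sequence.
Byte 1: 0xE4 = 11100100, payload 0100 (4 bits).
Byte 2: 0xB6 = 10110110 (10xxxxxx ✓), payload 110110.
Byte 3: 0xAF = 10101111 (10xxxxxx ✓), payload 101111.
Concatenate: 0100110110101111 = 0x4DAF (16 bits → U+4DAF).

U+4DAF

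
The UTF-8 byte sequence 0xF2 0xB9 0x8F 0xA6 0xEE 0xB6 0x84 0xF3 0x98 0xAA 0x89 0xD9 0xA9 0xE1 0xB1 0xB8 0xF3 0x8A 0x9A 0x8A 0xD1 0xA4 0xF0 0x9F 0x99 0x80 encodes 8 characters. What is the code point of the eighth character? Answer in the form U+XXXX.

Offset 0: leading byte 0xF2 = 11110010 → 4-byte char #1 = F2 B9 8F A6.
Offset 4: leading byte 0xEE = 11101110 → 3-byte char #2 = EE B6 84.
Offset 7: leading byte 0xF3 = 11110011 → 4-byte char #3 = F3 98 AA 89.
Offset 11: leading byte 0xD9 = 11011001 → 2-byte char #4 = D9 A9.
Offset 13: leading byte 0xE1 = 11100001 → 3-byte char #5 = E1 B1 B8.
Offset 16: leading byte 0xF3 = 11110011 → 4-byte char #6 = F3 8A 9A 8A.
Offset 20: leading byte 0xD1 = 11010001 → 2-byte char #7 = D1 A4.
Offset 22: leading byte 0xF0 = 11110000 → 4-byte char #8 = F0 9F 99 80.
Leading byte 0xF0 = 11110000 matches 11110xxx → 4-byte sequence.
Byte 1: 0xF0 = 11110000, payload 000 (3 bits).
Byte 2: 0x9F = 10011111 (10xxxxxx ✓), payload 011111.
Byte 3: 0x99 = 10011001 (10xxxxxx ✓), payload 011001.
Byte 4: 0x80 = 10000000 (10xxxxxx ✓), payload 000000.
Concatenate: 000011111011001000000 = 0x1F640 (21 bits → U+1F640).

U+1F640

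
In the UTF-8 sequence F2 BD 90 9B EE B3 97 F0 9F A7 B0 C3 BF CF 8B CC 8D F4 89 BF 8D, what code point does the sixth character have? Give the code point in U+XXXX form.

U+030D

Offset 0: leading byte 0xF2 = 11110010 → 4-byte char #1 = F2 BD 90 9B.
Offset 4: leading byte 0xEE = 11101110 → 3-byte char #2 = EE B3 97.
Offset 7: leading byte 0xF0 = 11110000 → 4-byte char #3 = F0 9F A7 B0.
Offset 11: leading byte 0xC3 = 11000011 → 2-byte char #4 = C3 BF.
Offset 13: leading byte 0xCF = 11001111 → 2-byte char #5 = CF 8B.
Offset 15: leading byte 0xCC = 11001100 → 2-byte char #6 = CC 8D.
Leading byte 0xCC = 11001100 matches 110xxxxx → 2-byte sequence.
Byte 1: 0xCC = 11001100, payload 01100 (5 bits).
Byte 2: 0x8D = 10001101 (10xxxxxx ✓), payload 001101.
Concatenate: 01100001101 = 0x30D (11 bits → U+030D).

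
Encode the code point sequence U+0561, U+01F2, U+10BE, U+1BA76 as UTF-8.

U+0561: 2-byte form → D5 A1.
U+01F2: 2-byte form → C7 B2.
U+10BE: 3-byte form → E1 82 BE.
U+1BA76: 4-byte form → F0 9B A9 B6.
Concatenated (11 bytes): D5 A1 C7 B2 E1 82 BE F0 9B A9 B6.

D5 A1 C7 B2 E1 82 BE F0 9B A9 B6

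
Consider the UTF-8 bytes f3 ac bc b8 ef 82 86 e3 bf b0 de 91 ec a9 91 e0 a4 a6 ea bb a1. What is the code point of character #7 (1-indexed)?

U+AEE1

Offset 0: leading byte 0xF3 = 11110011 → 4-byte char #1 = F3 AC BC B8.
Offset 4: leading byte 0xEF = 11101111 → 3-byte char #2 = EF 82 86.
Offset 7: leading byte 0xE3 = 11100011 → 3-byte char #3 = E3 BF B0.
Offset 10: leading byte 0xDE = 11011110 → 2-byte char #4 = DE 91.
Offset 12: leading byte 0xEC = 11101100 → 3-byte char #5 = EC A9 91.
Offset 15: leading byte 0xE0 = 11100000 → 3-byte char #6 = E0 A4 A6.
Offset 18: leading byte 0xEA = 11101010 → 3-byte char #7 = EA BB A1.
Leading byte 0xEA = 11101010 matches 1110xxxx → 3-byte sequence.
Byte 1: 0xEA = 11101010, payload 1010 (4 bits).
Byte 2: 0xBB = 10111011 (10xxxxxx ✓), payload 111011.
Byte 3: 0xA1 = 10100001 (10xxxxxx ✓), payload 100001.
Concatenate: 1010111011100001 = 0xAEE1 (16 bits → U+AEE1).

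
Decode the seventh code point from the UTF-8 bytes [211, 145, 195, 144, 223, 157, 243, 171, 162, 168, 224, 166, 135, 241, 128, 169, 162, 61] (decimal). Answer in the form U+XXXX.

Offset 0: leading byte 0xD3 = 11010011 → 2-byte char #1 = D3 91.
Offset 2: leading byte 0xC3 = 11000011 → 2-byte char #2 = C3 90.
Offset 4: leading byte 0xDF = 11011111 → 2-byte char #3 = DF 9D.
Offset 6: leading byte 0xF3 = 11110011 → 4-byte char #4 = F3 AB A2 A8.
Offset 10: leading byte 0xE0 = 11100000 → 3-byte char #5 = E0 A6 87.
Offset 13: leading byte 0xF1 = 11110001 → 4-byte char #6 = F1 80 A9 A2.
Offset 17: leading byte 0x3D = 00111101 → 1-byte char #7 = 3D.
Leading byte 0x3D = 00111101 matches 0xxxxxxx → 1-byte sequence.
Byte 1: 0x3D = 00111101, payload 0111101 (7 bits).
Concatenate: 0111101 = 0x3D (7 bits → U+003D).

U+003D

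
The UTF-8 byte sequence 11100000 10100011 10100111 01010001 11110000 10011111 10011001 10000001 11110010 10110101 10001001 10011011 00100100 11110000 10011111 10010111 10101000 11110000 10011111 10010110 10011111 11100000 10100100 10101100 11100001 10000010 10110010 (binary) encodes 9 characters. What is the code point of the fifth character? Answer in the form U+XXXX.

U+0024

Offset 0: leading byte 0xE0 = 11100000 → 3-byte char #1 = E0 A3 A7.
Offset 3: leading byte 0x51 = 01010001 → 1-byte char #2 = 51.
Offset 4: leading byte 0xF0 = 11110000 → 4-byte char #3 = F0 9F 99 81.
Offset 8: leading byte 0xF2 = 11110010 → 4-byte char #4 = F2 B5 89 9B.
Offset 12: leading byte 0x24 = 00100100 → 1-byte char #5 = 24.
Leading byte 0x24 = 00100100 matches 0xxxxxxx → 1-byte sequence.
Byte 1: 0x24 = 00100100, payload 0100100 (7 bits).
Concatenate: 0100100 = 0x24 (7 bits → U+0024).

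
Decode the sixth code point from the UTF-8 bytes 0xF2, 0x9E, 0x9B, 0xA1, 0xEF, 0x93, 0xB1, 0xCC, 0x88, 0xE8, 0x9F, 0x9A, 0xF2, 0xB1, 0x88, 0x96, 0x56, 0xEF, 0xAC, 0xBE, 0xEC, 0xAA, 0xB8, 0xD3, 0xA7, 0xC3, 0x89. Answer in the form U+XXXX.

U+0056

Offset 0: leading byte 0xF2 = 11110010 → 4-byte char #1 = F2 9E 9B A1.
Offset 4: leading byte 0xEF = 11101111 → 3-byte char #2 = EF 93 B1.
Offset 7: leading byte 0xCC = 11001100 → 2-byte char #3 = CC 88.
Offset 9: leading byte 0xE8 = 11101000 → 3-byte char #4 = E8 9F 9A.
Offset 12: leading byte 0xF2 = 11110010 → 4-byte char #5 = F2 B1 88 96.
Offset 16: leading byte 0x56 = 01010110 → 1-byte char #6 = 56.
Leading byte 0x56 = 01010110 matches 0xxxxxxx → 1-byte sequence.
Byte 1: 0x56 = 01010110, payload 1010110 (7 bits).
Concatenate: 1010110 = 0x56 (7 bits → U+0056).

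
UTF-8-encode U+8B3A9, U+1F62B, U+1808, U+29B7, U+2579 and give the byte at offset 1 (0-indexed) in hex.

U+8B3A9 → 4-byte form F2 8B 8E A9 at offsets 0–3.
Offset 1 falls in char 1's range; it's byte 2 of F2 8B 8E A9 = 0x8B.

0x8B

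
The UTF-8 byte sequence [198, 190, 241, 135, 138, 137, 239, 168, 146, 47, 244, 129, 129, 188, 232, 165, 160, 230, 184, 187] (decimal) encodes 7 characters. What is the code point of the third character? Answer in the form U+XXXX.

U+FA12

Offset 0: leading byte 0xC6 = 11000110 → 2-byte char #1 = C6 BE.
Offset 2: leading byte 0xF1 = 11110001 → 4-byte char #2 = F1 87 8A 89.
Offset 6: leading byte 0xEF = 11101111 → 3-byte char #3 = EF A8 92.
Leading byte 0xEF = 11101111 matches 1110xxxx → 3-byte sequence.
Byte 1: 0xEF = 11101111, payload 1111 (4 bits).
Byte 2: 0xA8 = 10101000 (10xxxxxx ✓), payload 101000.
Byte 3: 0x92 = 10010010 (10xxxxxx ✓), payload 010010.
Concatenate: 1111101000010010 = 0xFA12 (16 bits → U+FA12).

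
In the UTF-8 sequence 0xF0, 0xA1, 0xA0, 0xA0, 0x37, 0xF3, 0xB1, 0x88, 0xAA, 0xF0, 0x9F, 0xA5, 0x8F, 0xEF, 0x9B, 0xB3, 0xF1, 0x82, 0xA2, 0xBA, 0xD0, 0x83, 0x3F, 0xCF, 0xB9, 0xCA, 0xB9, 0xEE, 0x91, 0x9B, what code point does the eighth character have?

U+003F

Offset 0: leading byte 0xF0 = 11110000 → 4-byte char #1 = F0 A1 A0 A0.
Offset 4: leading byte 0x37 = 00110111 → 1-byte char #2 = 37.
Offset 5: leading byte 0xF3 = 11110011 → 4-byte char #3 = F3 B1 88 AA.
Offset 9: leading byte 0xF0 = 11110000 → 4-byte char #4 = F0 9F A5 8F.
Offset 13: leading byte 0xEF = 11101111 → 3-byte char #5 = EF 9B B3.
Offset 16: leading byte 0xF1 = 11110001 → 4-byte char #6 = F1 82 A2 BA.
Offset 20: leading byte 0xD0 = 11010000 → 2-byte char #7 = D0 83.
Offset 22: leading byte 0x3F = 00111111 → 1-byte char #8 = 3F.
Leading byte 0x3F = 00111111 matches 0xxxxxxx → 1-byte sequence.
Byte 1: 0x3F = 00111111, payload 0111111 (7 bits).
Concatenate: 0111111 = 0x3F (7 bits → U+003F).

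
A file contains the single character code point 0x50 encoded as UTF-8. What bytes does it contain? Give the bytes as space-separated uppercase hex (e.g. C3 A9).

50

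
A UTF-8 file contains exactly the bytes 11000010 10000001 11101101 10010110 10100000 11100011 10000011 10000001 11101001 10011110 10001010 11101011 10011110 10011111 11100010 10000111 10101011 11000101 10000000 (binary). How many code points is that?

Byte at offset 0: 0xC2 = 11000010 → 2-byte char (#1). Advance 2.
Byte at offset 2: 0xED = 11101101 → 3-byte char (#2). Advance 3.
Byte at offset 5: 0xE3 = 11100011 → 3-byte char (#3). Advance 3.
Byte at offset 8: 0xE9 = 11101001 → 3-byte char (#4). Advance 3.
Byte at offset 11: 0xEB = 11101011 → 3-byte char (#5). Advance 3.
Byte at offset 14: 0xE2 = 11100010 → 3-byte char (#6). Advance 3.
Byte at offset 17: 0xC5 = 11000101 → 2-byte char (#7). Advance 2.
Reached end at offset 19 after 7 code points.

7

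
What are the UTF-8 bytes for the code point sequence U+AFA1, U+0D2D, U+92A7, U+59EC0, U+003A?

EA BE A1 E0 B4 AD E9 8A A7 F1 99 BB 80 3A

U+AFA1: 3-byte form → EA BE A1.
U+0D2D: 3-byte form → E0 B4 AD.
U+92A7: 3-byte form → E9 8A A7.
U+59EC0: 4-byte form → F1 99 BB 80.
U+003A: 1-byte form → 3A.
Concatenated (14 bytes): EA BE A1 E0 B4 AD E9 8A A7 F1 99 BB 80 3A.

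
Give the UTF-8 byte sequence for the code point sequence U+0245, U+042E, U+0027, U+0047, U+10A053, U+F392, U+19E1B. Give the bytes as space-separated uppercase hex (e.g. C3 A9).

C9 85 D0 AE 27 47 F4 8A 81 93 EF 8E 92 F0 99 B8 9B

U+0245: 2-byte form → C9 85.
U+042E: 2-byte form → D0 AE.
U+0027: 1-byte form → 27.
U+0047: 1-byte form → 47.
U+10A053: 4-byte form → F4 8A 81 93.
U+F392: 3-byte form → EF 8E 92.
U+19E1B: 4-byte form → F0 99 B8 9B.
Concatenated (17 bytes): C9 85 D0 AE 27 47 F4 8A 81 93 EF 8E 92 F0 99 B8 9B.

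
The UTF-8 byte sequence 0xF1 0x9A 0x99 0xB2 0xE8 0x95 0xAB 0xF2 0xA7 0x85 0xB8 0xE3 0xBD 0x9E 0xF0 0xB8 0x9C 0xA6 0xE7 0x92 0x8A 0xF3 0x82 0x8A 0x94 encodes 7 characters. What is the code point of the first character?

Offset 0: leading byte 0xF1 = 11110001 → 4-byte char #1 = F1 9A 99 B2.
Leading byte 0xF1 = 11110001 matches 11110xxx → 4-byte sequence.
Byte 1: 0xF1 = 11110001, payload 001 (3 bits).
Byte 2: 0x9A = 10011010 (10xxxxxx ✓), payload 011010.
Byte 3: 0x99 = 10011001 (10xxxxxx ✓), payload 011001.
Byte 4: 0xB2 = 10110010 (10xxxxxx ✓), payload 110010.
Concatenate: 001011010011001110010 = 0x5A672 (21 bits → U+5A672).

U+5A672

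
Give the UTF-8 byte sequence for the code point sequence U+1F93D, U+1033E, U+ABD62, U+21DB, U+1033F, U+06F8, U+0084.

U+1F93D: 4-byte form → F0 9F A4 BD.
U+1033E: 4-byte form → F0 90 8C BE.
U+ABD62: 4-byte form → F2 AB B5 A2.
U+21DB: 3-byte form → E2 87 9B.
U+1033F: 4-byte form → F0 90 8C BF.
U+06F8: 2-byte form → DB B8.
U+0084: 2-byte form → C2 84.
Concatenated (23 bytes): F0 9F A4 BD F0 90 8C BE F2 AB B5 A2 E2 87 9B F0 90 8C BF DB B8 C2 84.

F0 9F A4 BD F0 90 8C BE F2 AB B5 A2 E2 87 9B F0 90 8C BF DB B8 C2 84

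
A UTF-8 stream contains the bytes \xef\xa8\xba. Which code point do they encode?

U+FA3A

Leading byte 0xEF = 11101111 matches 1110xxxx → 3-byte sequence.
Byte 1: 0xEF = 11101111, payload 1111 (4 bits).
Byte 2: 0xA8 = 10101000 (10xxxxxx ✓), payload 101000.
Byte 3: 0xBA = 10111010 (10xxxxxx ✓), payload 111010.
Concatenate: 1111101000111010 = 0xFA3A (16 bits → U+FA3A).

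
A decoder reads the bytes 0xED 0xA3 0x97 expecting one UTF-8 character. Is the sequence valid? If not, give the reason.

invalid (encodes a surrogate (U+D800–U+DFFF))

Structurally a 3-byte sequence; payload = 0xD8D7.
But 0xD8D7 is in U+D800–U+DFFF, the surrogate range. Surrogates are not Unicode scalar values and are forbidden in UTF-8.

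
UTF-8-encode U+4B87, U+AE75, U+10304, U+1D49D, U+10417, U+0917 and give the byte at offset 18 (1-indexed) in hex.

0x97

1-indexed offset 18 is 0-indexed offset 17.
U+4B87 → 3-byte form E4 AE 87 at offsets 0–2.
U+AE75 → 3-byte form EA B9 B5 at offsets 3–5.
U+10304 → 4-byte form F0 90 8C 84 at offsets 6–9.
U+1D49D → 4-byte form F0 9D 92 9D at offsets 10–13.
U+10417 → 4-byte form F0 90 90 97 at offsets 14–17.
Offset 17 falls in char 5's range; it's byte 4 of F0 90 90 97 = 0x97.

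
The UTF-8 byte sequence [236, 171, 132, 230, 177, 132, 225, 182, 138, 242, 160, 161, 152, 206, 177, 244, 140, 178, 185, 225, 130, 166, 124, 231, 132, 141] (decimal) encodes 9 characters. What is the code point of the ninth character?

U+710D

Offset 0: leading byte 0xEC = 11101100 → 3-byte char #1 = EC AB 84.
Offset 3: leading byte 0xE6 = 11100110 → 3-byte char #2 = E6 B1 84.
Offset 6: leading byte 0xE1 = 11100001 → 3-byte char #3 = E1 B6 8A.
Offset 9: leading byte 0xF2 = 11110010 → 4-byte char #4 = F2 A0 A1 98.
Offset 13: leading byte 0xCE = 11001110 → 2-byte char #5 = CE B1.
Offset 15: leading byte 0xF4 = 11110100 → 4-byte char #6 = F4 8C B2 B9.
Offset 19: leading byte 0xE1 = 11100001 → 3-byte char #7 = E1 82 A6.
Offset 22: leading byte 0x7C = 01111100 → 1-byte char #8 = 7C.
Offset 23: leading byte 0xE7 = 11100111 → 3-byte char #9 = E7 84 8D.
Leading byte 0xE7 = 11100111 matches 1110xxxx → 3-byte sequence.
Byte 1: 0xE7 = 11100111, payload 0111 (4 bits).
Byte 2: 0x84 = 10000100 (10xxxxxx ✓), payload 000100.
Byte 3: 0x8D = 10001101 (10xxxxxx ✓), payload 001101.
Concatenate: 0111000100001101 = 0x710D (16 bits → U+710D).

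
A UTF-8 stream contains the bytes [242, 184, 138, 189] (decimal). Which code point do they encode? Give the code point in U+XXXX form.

Leading byte 0xF2 = 11110010 matches 11110xxx → 4-byte sequence.
Byte 1: 0xF2 = 11110010, payload 010 (3 bits).
Byte 2: 0xB8 = 10111000 (10xxxxxx ✓), payload 111000.
Byte 3: 0x8A = 10001010 (10xxxxxx ✓), payload 001010.
Byte 4: 0xBD = 10111101 (10xxxxxx ✓), payload 111101.
Concatenate: 010111000001010111101 = 0xB82BD (21 bits → U+B82BD).

U+B82BD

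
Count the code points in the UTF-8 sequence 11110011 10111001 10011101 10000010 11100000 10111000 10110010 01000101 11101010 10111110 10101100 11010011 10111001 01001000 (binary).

6

Byte at offset 0: 0xF3 = 11110011 → 4-byte char (#1). Advance 4.
Byte at offset 4: 0xE0 = 11100000 → 3-byte char (#2). Advance 3.
Byte at offset 7: 0x45 = 01000101 → 1-byte char (#3). Advance 1.
Byte at offset 8: 0xEA = 11101010 → 3-byte char (#4). Advance 3.
Byte at offset 11: 0xD3 = 11010011 → 2-byte char (#5). Advance 2.
Byte at offset 13: 0x48 = 01001000 → 1-byte char (#6). Advance 1.
Reached end at offset 14 after 6 code points.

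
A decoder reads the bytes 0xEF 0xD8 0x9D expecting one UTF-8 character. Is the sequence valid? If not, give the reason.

invalid (non-continuation byte where continuation expected)

Leading byte 0xEF = 11101111 → 3-byte form.
Byte 2 is 0xD8 = 11011000, which is not 10xxxxxx — expected a continuation byte.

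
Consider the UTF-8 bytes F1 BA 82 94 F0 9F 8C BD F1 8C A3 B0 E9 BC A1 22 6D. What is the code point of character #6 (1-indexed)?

Offset 0: leading byte 0xF1 = 11110001 → 4-byte char #1 = F1 BA 82 94.
Offset 4: leading byte 0xF0 = 11110000 → 4-byte char #2 = F0 9F 8C BD.
Offset 8: leading byte 0xF1 = 11110001 → 4-byte char #3 = F1 8C A3 B0.
Offset 12: leading byte 0xE9 = 11101001 → 3-byte char #4 = E9 BC A1.
Offset 15: leading byte 0x22 = 00100010 → 1-byte char #5 = 22.
Offset 16: leading byte 0x6D = 01101101 → 1-byte char #6 = 6D.
Leading byte 0x6D = 01101101 matches 0xxxxxxx → 1-byte sequence.
Byte 1: 0x6D = 01101101, payload 1101101 (7 bits).
Concatenate: 1101101 = 0x6D (7 bits → U+006D).

U+006D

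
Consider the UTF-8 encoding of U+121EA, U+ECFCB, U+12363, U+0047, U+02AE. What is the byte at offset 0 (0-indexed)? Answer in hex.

0xF0

U+121EA → 4-byte form F0 92 87 AA at offsets 0–3.
Offset 0 falls in char 1's range; it's byte 1 of F0 92 87 AA = 0xF0.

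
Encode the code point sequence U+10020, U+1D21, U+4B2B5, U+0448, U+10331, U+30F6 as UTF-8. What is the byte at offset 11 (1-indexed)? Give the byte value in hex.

0xB5

1-indexed offset 11 is 0-indexed offset 10.
U+10020 → 4-byte form F0 90 80 A0 at offsets 0–3.
U+1D21 → 3-byte form E1 B4 A1 at offsets 4–6.
U+4B2B5 → 4-byte form F1 8B 8A B5 at offsets 7–10.
Offset 10 falls in char 3's range; it's byte 4 of F1 8B 8A B5 = 0xB5.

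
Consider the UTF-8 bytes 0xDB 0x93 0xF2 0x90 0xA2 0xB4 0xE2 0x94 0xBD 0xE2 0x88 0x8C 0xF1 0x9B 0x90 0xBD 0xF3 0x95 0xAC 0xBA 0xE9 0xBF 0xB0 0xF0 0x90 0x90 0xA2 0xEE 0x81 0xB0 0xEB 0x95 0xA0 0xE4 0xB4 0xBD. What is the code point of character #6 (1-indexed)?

U+D5B3A

Offset 0: leading byte 0xDB = 11011011 → 2-byte char #1 = DB 93.
Offset 2: leading byte 0xF2 = 11110010 → 4-byte char #2 = F2 90 A2 B4.
Offset 6: leading byte 0xE2 = 11100010 → 3-byte char #3 = E2 94 BD.
Offset 9: leading byte 0xE2 = 11100010 → 3-byte char #4 = E2 88 8C.
Offset 12: leading byte 0xF1 = 11110001 → 4-byte char #5 = F1 9B 90 BD.
Offset 16: leading byte 0xF3 = 11110011 → 4-byte char #6 = F3 95 AC BA.
Leading byte 0xF3 = 11110011 matches 11110xxx → 4-byte sequence.
Byte 1: 0xF3 = 11110011, payload 011 (3 bits).
Byte 2: 0x95 = 10010101 (10xxxxxx ✓), payload 010101.
Byte 3: 0xAC = 10101100 (10xxxxxx ✓), payload 101100.
Byte 4: 0xBA = 10111010 (10xxxxxx ✓), payload 111010.
Concatenate: 011010101101100111010 = 0xD5B3A (21 bits → U+D5B3A).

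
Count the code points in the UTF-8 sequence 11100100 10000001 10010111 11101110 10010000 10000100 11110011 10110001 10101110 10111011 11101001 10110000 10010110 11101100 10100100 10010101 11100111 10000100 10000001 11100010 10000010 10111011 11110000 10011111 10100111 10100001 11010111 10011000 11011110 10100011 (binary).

Byte at offset 0: 0xE4 = 11100100 → 3-byte char (#1). Advance 3.
Byte at offset 3: 0xEE = 11101110 → 3-byte char (#2). Advance 3.
Byte at offset 6: 0xF3 = 11110011 → 4-byte char (#3). Advance 4.
Byte at offset 10: 0xE9 = 11101001 → 3-byte char (#4). Advance 3.
Byte at offset 13: 0xEC = 11101100 → 3-byte char (#5). Advance 3.
Byte at offset 16: 0xE7 = 11100111 → 3-byte char (#6). Advance 3.
Byte at offset 19: 0xE2 = 11100010 → 3-byte char (#7). Advance 3.
Byte at offset 22: 0xF0 = 11110000 → 4-byte char (#8). Advance 4.
Byte at offset 26: 0xD7 = 11010111 → 2-byte char (#9). Advance 2.
Byte at offset 28: 0xDE = 11011110 → 2-byte char (#10). Advance 2.
Reached end at offset 30 after 10 code points.

10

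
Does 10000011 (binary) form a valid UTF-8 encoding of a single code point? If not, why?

Byte 0x83 = 10000011 has the form 10xxxxxx — a continuation byte — but there is no preceding leading byte.

invalid (continuation byte with no leading byte)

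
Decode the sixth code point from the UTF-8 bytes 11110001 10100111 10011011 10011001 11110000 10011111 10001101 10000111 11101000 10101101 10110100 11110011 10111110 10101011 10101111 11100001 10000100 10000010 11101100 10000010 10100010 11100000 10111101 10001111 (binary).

Offset 0: leading byte 0xF1 = 11110001 → 4-byte char #1 = F1 A7 9B 99.
Offset 4: leading byte 0xF0 = 11110000 → 4-byte char #2 = F0 9F 8D 87.
Offset 8: leading byte 0xE8 = 11101000 → 3-byte char #3 = E8 AD B4.
Offset 11: leading byte 0xF3 = 11110011 → 4-byte char #4 = F3 BE AB AF.
Offset 15: leading byte 0xE1 = 11100001 → 3-byte char #5 = E1 84 82.
Offset 18: leading byte 0xEC = 11101100 → 3-byte char #6 = EC 82 A2.
Leading byte 0xEC = 11101100 matches 1110xxxx → 3-byte sequence.
Byte 1: 0xEC = 11101100, payload 1100 (4 bits).
Byte 2: 0x82 = 10000010 (10xxxxxx ✓), payload 000010.
Byte 3: 0xA2 = 10100010 (10xxxxxx ✓), payload 100010.
Concatenate: 1100000010100010 = 0xC0A2 (16 bits → U+C0A2).

U+C0A2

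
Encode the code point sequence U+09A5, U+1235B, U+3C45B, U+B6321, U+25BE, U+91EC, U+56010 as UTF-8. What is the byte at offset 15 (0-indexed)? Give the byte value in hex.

U+09A5 → 3-byte form E0 A6 A5 at offsets 0–2.
U+1235B → 4-byte form F0 92 8D 9B at offsets 3–6.
U+3C45B → 4-byte form F0 BC 91 9B at offsets 7–10.
U+B6321 → 4-byte form F2 B6 8C A1 at offsets 11–14.
U+25BE → 3-byte form E2 96 BE at offsets 15–17.
Offset 15 falls in char 5's range; it's byte 1 of E2 96 BE = 0xE2.

0xE2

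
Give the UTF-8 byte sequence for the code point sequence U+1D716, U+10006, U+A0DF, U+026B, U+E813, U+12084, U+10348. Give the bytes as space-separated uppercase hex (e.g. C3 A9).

F0 9D 9C 96 F0 90 80 86 EA 83 9F C9 AB EE A0 93 F0 92 82 84 F0 90 8D 88

U+1D716: 4-byte form → F0 9D 9C 96.
U+10006: 4-byte form → F0 90 80 86.
U+A0DF: 3-byte form → EA 83 9F.
U+026B: 2-byte form → C9 AB.
U+E813: 3-byte form → EE A0 93.
U+12084: 4-byte form → F0 92 82 84.
U+10348: 4-byte form → F0 90 8D 88.
Concatenated (24 bytes): F0 9D 9C 96 F0 90 80 86 EA 83 9F C9 AB EE A0 93 F0 92 82 84 F0 90 8D 88.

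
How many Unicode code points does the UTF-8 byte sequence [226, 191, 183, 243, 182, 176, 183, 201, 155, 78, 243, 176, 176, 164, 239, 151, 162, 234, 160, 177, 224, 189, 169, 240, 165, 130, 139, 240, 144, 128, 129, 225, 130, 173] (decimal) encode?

11

Byte at offset 0: 0xE2 = 11100010 → 3-byte char (#1). Advance 3.
Byte at offset 3: 0xF3 = 11110011 → 4-byte char (#2). Advance 4.
Byte at offset 7: 0xC9 = 11001001 → 2-byte char (#3). Advance 2.
Byte at offset 9: 0x4E = 01001110 → 1-byte char (#4). Advance 1.
Byte at offset 10: 0xF3 = 11110011 → 4-byte char (#5). Advance 4.
Byte at offset 14: 0xEF = 11101111 → 3-byte char (#6). Advance 3.
Byte at offset 17: 0xEA = 11101010 → 3-byte char (#7). Advance 3.
Byte at offset 20: 0xE0 = 11100000 → 3-byte char (#8). Advance 3.
Byte at offset 23: 0xF0 = 11110000 → 4-byte char (#9). Advance 4.
Byte at offset 27: 0xF0 = 11110000 → 4-byte char (#10). Advance 4.
Byte at offset 31: 0xE1 = 11100001 → 3-byte char (#11). Advance 3.
Reached end at offset 34 after 11 code points.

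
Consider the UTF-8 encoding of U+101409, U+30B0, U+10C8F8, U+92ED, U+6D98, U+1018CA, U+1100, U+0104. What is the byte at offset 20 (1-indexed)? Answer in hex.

0xA3

1-indexed offset 20 is 0-indexed offset 19.
U+101409 → 4-byte form F4 81 90 89 at offsets 0–3.
U+30B0 → 3-byte form E3 82 B0 at offsets 4–6.
U+10C8F8 → 4-byte form F4 8C A3 B8 at offsets 7–10.
U+92ED → 3-byte form E9 8B AD at offsets 11–13.
U+6D98 → 3-byte form E6 B6 98 at offsets 14–16.
U+1018CA → 4-byte form F4 81 A3 8A at offsets 17–20.
Offset 19 falls in char 6's range; it's byte 3 of F4 81 A3 8A = 0xA3.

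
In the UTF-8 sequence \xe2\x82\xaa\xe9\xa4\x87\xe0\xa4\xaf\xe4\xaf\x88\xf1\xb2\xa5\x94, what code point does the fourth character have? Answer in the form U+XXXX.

U+4BC8

Offset 0: leading byte 0xE2 = 11100010 → 3-byte char #1 = E2 82 AA.
Offset 3: leading byte 0xE9 = 11101001 → 3-byte char #2 = E9 A4 87.
Offset 6: leading byte 0xE0 = 11100000 → 3-byte char #3 = E0 A4 AF.
Offset 9: leading byte 0xE4 = 11100100 → 3-byte char #4 = E4 AF 88.
Leading byte 0xE4 = 11100100 matches 1110xxxx → 3-byte sequence.
Byte 1: 0xE4 = 11100100, payload 0100 (4 bits).
Byte 2: 0xAF = 10101111 (10xxxxxx ✓), payload 101111.
Byte 3: 0x88 = 10001000 (10xxxxxx ✓), payload 001000.
Concatenate: 0100101111001000 = 0x4BC8 (16 bits → U+4BC8).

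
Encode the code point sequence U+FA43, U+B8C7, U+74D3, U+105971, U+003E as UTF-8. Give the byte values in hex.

EF A9 83 EB A3 87 E7 93 93 F4 85 A5 B1 3E

U+FA43: 3-byte form → EF A9 83.
U+B8C7: 3-byte form → EB A3 87.
U+74D3: 3-byte form → E7 93 93.
U+105971: 4-byte form → F4 85 A5 B1.
U+003E: 1-byte form → 3E.
Concatenated (14 bytes): EF A9 83 EB A3 87 E7 93 93 F4 85 A5 B1 3E.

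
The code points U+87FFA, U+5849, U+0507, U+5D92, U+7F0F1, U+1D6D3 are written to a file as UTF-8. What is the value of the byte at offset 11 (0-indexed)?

0x92

U+87FFA → 4-byte form F2 87 BF BA at offsets 0–3.
U+5849 → 3-byte form E5 A1 89 at offsets 4–6.
U+0507 → 2-byte form D4 87 at offsets 7–8.
U+5D92 → 3-byte form E5 B6 92 at offsets 9–11.
Offset 11 falls in char 4's range; it's byte 3 of E5 B6 92 = 0x92.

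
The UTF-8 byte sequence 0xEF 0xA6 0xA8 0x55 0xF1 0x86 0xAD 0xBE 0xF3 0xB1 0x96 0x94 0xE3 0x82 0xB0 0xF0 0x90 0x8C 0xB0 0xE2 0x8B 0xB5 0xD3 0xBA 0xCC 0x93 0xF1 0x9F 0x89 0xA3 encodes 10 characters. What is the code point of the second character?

U+0055

Offset 0: leading byte 0xEF = 11101111 → 3-byte char #1 = EF A6 A8.
Offset 3: leading byte 0x55 = 01010101 → 1-byte char #2 = 55.
Leading byte 0x55 = 01010101 matches 0xxxxxxx → 1-byte sequence.
Byte 1: 0x55 = 01010101, payload 1010101 (7 bits).
Concatenate: 1010101 = 0x55 (7 bits → U+0055).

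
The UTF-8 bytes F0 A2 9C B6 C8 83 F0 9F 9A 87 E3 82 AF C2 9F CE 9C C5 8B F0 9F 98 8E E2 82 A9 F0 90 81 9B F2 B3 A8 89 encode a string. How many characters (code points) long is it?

Byte at offset 0: 0xF0 = 11110000 → 4-byte char (#1). Advance 4.
Byte at offset 4: 0xC8 = 11001000 → 2-byte char (#2). Advance 2.
Byte at offset 6: 0xF0 = 11110000 → 4-byte char (#3). Advance 4.
Byte at offset 10: 0xE3 = 11100011 → 3-byte char (#4). Advance 3.
Byte at offset 13: 0xC2 = 11000010 → 2-byte char (#5). Advance 2.
Byte at offset 15: 0xCE = 11001110 → 2-byte char (#6). Advance 2.
Byte at offset 17: 0xC5 = 11000101 → 2-byte char (#7). Advance 2.
Byte at offset 19: 0xF0 = 11110000 → 4-byte char (#8). Advance 4.
Byte at offset 23: 0xE2 = 11100010 → 3-byte char (#9). Advance 3.
Byte at offset 26: 0xF0 = 11110000 → 4-byte char (#10). Advance 4.
Byte at offset 30: 0xF2 = 11110010 → 4-byte char (#11). Advance 4.
Reached end at offset 34 after 11 code points.

11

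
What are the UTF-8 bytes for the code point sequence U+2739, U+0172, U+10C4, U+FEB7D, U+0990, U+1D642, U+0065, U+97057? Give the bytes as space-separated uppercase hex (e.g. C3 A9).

E2 9C B9 C5 B2 E1 83 84 F3 BE AD BD E0 A6 90 F0 9D 99 82 65 F2 97 81 97

U+2739: 3-byte form → E2 9C B9.
U+0172: 2-byte form → C5 B2.
U+10C4: 3-byte form → E1 83 84.
U+FEB7D: 4-byte form → F3 BE AD BD.
U+0990: 3-byte form → E0 A6 90.
U+1D642: 4-byte form → F0 9D 99 82.
U+0065: 1-byte form → 65.
U+97057: 4-byte form → F2 97 81 97.
Concatenated (24 bytes): E2 9C B9 C5 B2 E1 83 84 F3 BE AD BD E0 A6 90 F0 9D 99 82 65 F2 97 81 97.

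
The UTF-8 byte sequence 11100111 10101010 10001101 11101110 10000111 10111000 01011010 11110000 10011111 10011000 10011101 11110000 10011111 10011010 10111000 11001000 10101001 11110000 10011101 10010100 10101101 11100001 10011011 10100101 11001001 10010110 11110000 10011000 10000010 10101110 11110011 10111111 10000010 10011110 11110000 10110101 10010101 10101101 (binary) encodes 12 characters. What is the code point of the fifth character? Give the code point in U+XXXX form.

Offset 0: leading byte 0xE7 = 11100111 → 3-byte char #1 = E7 AA 8D.
Offset 3: leading byte 0xEE = 11101110 → 3-byte char #2 = EE 87 B8.
Offset 6: leading byte 0x5A = 01011010 → 1-byte char #3 = 5A.
Offset 7: leading byte 0xF0 = 11110000 → 4-byte char #4 = F0 9F 98 9D.
Offset 11: leading byte 0xF0 = 11110000 → 4-byte char #5 = F0 9F 9A B8.
Leading byte 0xF0 = 11110000 matches 11110xxx → 4-byte sequence.
Byte 1: 0xF0 = 11110000, payload 000 (3 bits).
Byte 2: 0x9F = 10011111 (10xxxxxx ✓), payload 011111.
Byte 3: 0x9A = 10011010 (10xxxxxx ✓), payload 011010.
Byte 4: 0xB8 = 10111000 (10xxxxxx ✓), payload 111000.
Concatenate: 000011111011010111000 = 0x1F6B8 (21 bits → U+1F6B8).

U+1F6B8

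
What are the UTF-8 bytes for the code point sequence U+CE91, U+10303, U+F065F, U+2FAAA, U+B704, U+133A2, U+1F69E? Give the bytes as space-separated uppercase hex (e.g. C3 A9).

EC BA 91 F0 90 8C 83 F3 B0 99 9F F0 AF AA AA EB 9C 84 F0 93 8E A2 F0 9F 9A 9E

U+CE91: 3-byte form → EC BA 91.
U+10303: 4-byte form → F0 90 8C 83.
U+F065F: 4-byte form → F3 B0 99 9F.
U+2FAAA: 4-byte form → F0 AF AA AA.
U+B704: 3-byte form → EB 9C 84.
U+133A2: 4-byte form → F0 93 8E A2.
U+1F69E: 4-byte form → F0 9F 9A 9E.
Concatenated (26 bytes): EC BA 91 F0 90 8C 83 F3 B0 99 9F F0 AF AA AA EB 9C 84 F0 93 8E A2 F0 9F 9A 9E.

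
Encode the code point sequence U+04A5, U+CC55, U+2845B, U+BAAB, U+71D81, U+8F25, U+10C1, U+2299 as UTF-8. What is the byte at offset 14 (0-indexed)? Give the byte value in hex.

0xB6

U+04A5 → 2-byte form D2 A5 at offsets 0–1.
U+CC55 → 3-byte form EC B1 95 at offsets 2–4.
U+2845B → 4-byte form F0 A8 91 9B at offsets 5–8.
U+BAAB → 3-byte form EB AA AB at offsets 9–11.
U+71D81 → 4-byte form F1 B1 B6 81 at offsets 12–15.
Offset 14 falls in char 5's range; it's byte 3 of F1 B1 B6 81 = 0xB6.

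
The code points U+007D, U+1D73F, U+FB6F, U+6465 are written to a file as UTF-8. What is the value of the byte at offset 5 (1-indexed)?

1-indexed offset 5 is 0-indexed offset 4.
U+007D → 1-byte form 7D at offsets 0–0.
U+1D73F → 4-byte form F0 9D 9C BF at offsets 1–4.
Offset 4 falls in char 2's range; it's byte 4 of F0 9D 9C BF = 0xBF.

0xBF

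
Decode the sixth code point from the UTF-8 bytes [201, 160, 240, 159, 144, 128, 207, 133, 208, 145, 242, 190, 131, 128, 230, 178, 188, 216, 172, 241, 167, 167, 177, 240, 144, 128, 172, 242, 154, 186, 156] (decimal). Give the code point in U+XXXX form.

U+6CBC

Offset 0: leading byte 0xC9 = 11001001 → 2-byte char #1 = C9 A0.
Offset 2: leading byte 0xF0 = 11110000 → 4-byte char #2 = F0 9F 90 80.
Offset 6: leading byte 0xCF = 11001111 → 2-byte char #3 = CF 85.
Offset 8: leading byte 0xD0 = 11010000 → 2-byte char #4 = D0 91.
Offset 10: leading byte 0xF2 = 11110010 → 4-byte char #5 = F2 BE 83 80.
Offset 14: leading byte 0xE6 = 11100110 → 3-byte char #6 = E6 B2 BC.
Leading byte 0xE6 = 11100110 matches 1110xxxx → 3-byte sequence.
Byte 1: 0xE6 = 11100110, payload 0110 (4 bits).
Byte 2: 0xB2 = 10110010 (10xxxxxx ✓), payload 110010.
Byte 3: 0xBC = 10111100 (10xxxxxx ✓), payload 111100.
Concatenate: 0110110010111100 = 0x6CBC (16 bits → U+6CBC).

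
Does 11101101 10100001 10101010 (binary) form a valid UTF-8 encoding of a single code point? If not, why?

invalid (encodes a surrogate (U+D800–U+DFFF))

Structurally a 3-byte sequence; payload = 0xD86A.
But 0xD86A is in U+D800–U+DFFF, the surrogate range. Surrogates are not Unicode scalar values and are forbidden in UTF-8.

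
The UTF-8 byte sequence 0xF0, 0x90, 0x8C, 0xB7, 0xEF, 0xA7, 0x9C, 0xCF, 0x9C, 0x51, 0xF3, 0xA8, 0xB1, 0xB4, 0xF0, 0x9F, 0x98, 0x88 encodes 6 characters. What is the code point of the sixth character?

Offset 0: leading byte 0xF0 = 11110000 → 4-byte char #1 = F0 90 8C B7.
Offset 4: leading byte 0xEF = 11101111 → 3-byte char #2 = EF A7 9C.
Offset 7: leading byte 0xCF = 11001111 → 2-byte char #3 = CF 9C.
Offset 9: leading byte 0x51 = 01010001 → 1-byte char #4 = 51.
Offset 10: leading byte 0xF3 = 11110011 → 4-byte char #5 = F3 A8 B1 B4.
Offset 14: leading byte 0xF0 = 11110000 → 4-byte char #6 = F0 9F 98 88.
Leading byte 0xF0 = 11110000 matches 11110xxx → 4-byte sequence.
Byte 1: 0xF0 = 11110000, payload 000 (3 bits).
Byte 2: 0x9F = 10011111 (10xxxxxx ✓), payload 011111.
Byte 3: 0x98 = 10011000 (10xxxxxx ✓), payload 011000.
Byte 4: 0x88 = 10001000 (10xxxxxx ✓), payload 001000.
Concatenate: 000011111011000001000 = 0x1F608 (21 bits → U+1F608).

U+1F608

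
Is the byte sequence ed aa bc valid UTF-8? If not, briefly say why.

Structurally a 3-byte sequence; payload = 0xDABC.
But 0xDABC is in U+D800–U+DFFF, the surrogate range. Surrogates are not Unicode scalar values and are forbidden in UTF-8.

invalid (encodes a surrogate (U+D800–U+DFFF))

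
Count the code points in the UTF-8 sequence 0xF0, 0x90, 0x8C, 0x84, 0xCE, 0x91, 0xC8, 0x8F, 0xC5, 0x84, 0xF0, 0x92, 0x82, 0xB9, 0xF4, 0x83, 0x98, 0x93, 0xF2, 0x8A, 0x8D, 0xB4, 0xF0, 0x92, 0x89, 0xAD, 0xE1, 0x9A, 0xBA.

9

Byte at offset 0: 0xF0 = 11110000 → 4-byte char (#1). Advance 4.
Byte at offset 4: 0xCE = 11001110 → 2-byte char (#2). Advance 2.
Byte at offset 6: 0xC8 = 11001000 → 2-byte char (#3). Advance 2.
Byte at offset 8: 0xC5 = 11000101 → 2-byte char (#4). Advance 2.
Byte at offset 10: 0xF0 = 11110000 → 4-byte char (#5). Advance 4.
Byte at offset 14: 0xF4 = 11110100 → 4-byte char (#6). Advance 4.
Byte at offset 18: 0xF2 = 11110010 → 4-byte char (#7). Advance 4.
Byte at offset 22: 0xF0 = 11110000 → 4-byte char (#8). Advance 4.
Byte at offset 26: 0xE1 = 11100001 → 3-byte char (#9). Advance 3.
Reached end at offset 29 after 9 code points.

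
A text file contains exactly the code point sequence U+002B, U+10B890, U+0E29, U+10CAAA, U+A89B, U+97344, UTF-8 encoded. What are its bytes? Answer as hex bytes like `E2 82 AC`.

2B F4 8B A2 90 E0 B8 A9 F4 8C AA AA EA A2 9B F2 97 8D 84

U+002B: 1-byte form → 2B.
U+10B890: 4-byte form → F4 8B A2 90.
U+0E29: 3-byte form → E0 B8 A9.
U+10CAAA: 4-byte form → F4 8C AA AA.
U+A89B: 3-byte form → EA A2 9B.
U+97344: 4-byte form → F2 97 8D 84.
Concatenated (19 bytes): 2B F4 8B A2 90 E0 B8 A9 F4 8C AA AA EA A2 9B F2 97 8D 84.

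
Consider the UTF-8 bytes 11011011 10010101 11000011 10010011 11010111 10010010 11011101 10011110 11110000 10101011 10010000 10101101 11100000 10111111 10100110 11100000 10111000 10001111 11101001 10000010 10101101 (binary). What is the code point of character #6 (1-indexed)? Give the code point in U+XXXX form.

U+0FE6

Offset 0: leading byte 0xDB = 11011011 → 2-byte char #1 = DB 95.
Offset 2: leading byte 0xC3 = 11000011 → 2-byte char #2 = C3 93.
Offset 4: leading byte 0xD7 = 11010111 → 2-byte char #3 = D7 92.
Offset 6: leading byte 0xDD = 11011101 → 2-byte char #4 = DD 9E.
Offset 8: leading byte 0xF0 = 11110000 → 4-byte char #5 = F0 AB 90 AD.
Offset 12: leading byte 0xE0 = 11100000 → 3-byte char #6 = E0 BF A6.
Leading byte 0xE0 = 11100000 matches 1110xxxx → 3-byte sequence.
Byte 1: 0xE0 = 11100000, payload 0000 (4 bits).
Byte 2: 0xBF = 10111111 (10xxxxxx ✓), payload 111111.
Byte 3: 0xA6 = 10100110 (10xxxxxx ✓), payload 100110.
Concatenate: 0000111111100110 = 0xFE6 (16 bits → U+0FE6).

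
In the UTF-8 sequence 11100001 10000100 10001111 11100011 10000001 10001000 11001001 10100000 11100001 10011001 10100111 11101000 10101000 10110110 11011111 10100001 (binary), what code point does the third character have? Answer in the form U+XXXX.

U+0260

Offset 0: leading byte 0xE1 = 11100001 → 3-byte char #1 = E1 84 8F.
Offset 3: leading byte 0xE3 = 11100011 → 3-byte char #2 = E3 81 88.
Offset 6: leading byte 0xC9 = 11001001 → 2-byte char #3 = C9 A0.
Leading byte 0xC9 = 11001001 matches 110xxxxx → 2-byte sequence.
Byte 1: 0xC9 = 11001001, payload 01001 (5 bits).
Byte 2: 0xA0 = 10100000 (10xxxxxx ✓), payload 100000.
Concatenate: 01001100000 = 0x260 (11 bits → U+0260).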